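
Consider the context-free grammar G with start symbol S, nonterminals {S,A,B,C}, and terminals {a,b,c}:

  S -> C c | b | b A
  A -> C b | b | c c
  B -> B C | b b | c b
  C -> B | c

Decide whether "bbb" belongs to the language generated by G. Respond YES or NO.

CNF form of G:
  S -> C T1 | T0 A | b
  A -> C T0 | T1 T1 | b
  B -> B C | T0 T0 | T1 T0
  C -> B C | T0 T0 | T1 T0 | c
  T0 -> b
  T1 -> c

CYK table (by increasing span):
  [0..0]={A,S,T0}  "b"  orig:{A,S}
  [1..1]={A,S,T0}  "b"  orig:{A,S}
  [2..2]={A,S,T0}  "b"  orig:{A,S}
  [0..1]={B,C,S}  "bb"
  [1..2]={B,C,S}  "bb"
  [0..2]={A}  "bbb"

S ∉ T[0,2] ⇒ NO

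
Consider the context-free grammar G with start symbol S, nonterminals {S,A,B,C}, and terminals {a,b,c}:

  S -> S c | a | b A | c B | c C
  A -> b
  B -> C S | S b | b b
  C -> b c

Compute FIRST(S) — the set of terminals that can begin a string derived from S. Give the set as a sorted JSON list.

FIRST iteration:
iter 1:
  A via A→b: +{b}
  B via B→b b: +{b}
  C via C→b c: +{b}
  S via S→a: +{a}
  S via S→b A: +{b}
  S via S→c B: +{c}
  FIRST[S]={a,b,c}  FIRST[A]={b}  FIRST[B]={b}  FIRST[C]={b}
iter 2:
  B via B→S b: +{a,c}
  FIRST[S]={a,b,c}  FIRST[A]={b}  FIRST[B]={a,b,c}  FIRST[C]={b}
iter 3: — fixpoint
  FIRST[S]={a,b,c}  FIRST[A]={b}  FIRST[B]={a,b,c}  FIRST[C]={b}

FIRST(S) = ["a", "b", "c"]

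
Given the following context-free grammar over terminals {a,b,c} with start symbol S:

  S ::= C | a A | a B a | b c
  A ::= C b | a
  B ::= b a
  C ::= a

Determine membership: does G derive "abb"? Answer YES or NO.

Convert to CNF:
  S -> T0 T2 | T1 A | T1 X3 | a
  A -> C T0 | a
  B -> T0 T1
  C -> a
  T0 -> b
  T1 -> a
  T2 -> c
  X3 -> B T1

Fill CYK table bottom-up:
  [0..0]={A,C,S,T1}  "a"  orig:{A,C,S}
  [1..1]={T0}  "b"  orig:{}
  [2..2]={T0}  "b"  orig:{}
  [0..1]={A}  "ab"
  [1..2]=∅  "bb"
  [0..2]=∅  "abb"

S ∉ T[0,2] ⇒ NO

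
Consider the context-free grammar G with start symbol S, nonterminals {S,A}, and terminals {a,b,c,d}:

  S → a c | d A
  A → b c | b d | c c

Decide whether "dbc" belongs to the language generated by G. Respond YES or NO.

CNF form of G:
  S -> T2 A | T3 T1
  A -> T0 T1 | T0 T2 | T1 T1
  T0 -> b
  T1 -> c
  T2 -> d
  T3 -> a

CYK table (by increasing span):
  [0..0]={T2}  "d"  orig:{}
  [1..1]={T0}  "b"  orig:{}
  [2..2]={T1}  "c"  orig:{}
  [0..1]=∅  "db"
  [1..2]={A}  "bc"
  [0..2]={S}  "dbc"

S ∈ T[0,2] ⇒ YES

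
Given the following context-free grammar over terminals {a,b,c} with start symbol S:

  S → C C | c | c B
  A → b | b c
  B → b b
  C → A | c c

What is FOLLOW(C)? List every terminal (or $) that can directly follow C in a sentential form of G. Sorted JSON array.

FIRST sets, iterate to fixpoint:
round 1:
  A via A→b: +{b}
  B via B→b b: +{b}
  C via C→A: +{b}
  C via C→c c: +{c}
  S via S→C C: +{b,c}
  FIRST[S]={b,c}  FIRST[A]={b}  FIRST[B]={b}  FIRST[C]={b,c}
round 2: — fixpoint
  FIRST[S]={b,c}  FIRST[A]={b}  FIRST[B]={b}  FIRST[C]={b,c}

Compute FOLLOW by fixpoint:
seed FOLLOW(S) with $
pass 1:
  S→C C: FOLLOW(C) ⊇ FIRST(C) = {b,c}; new: +{b,c}
  S→C C: FOLLOW(C) ⊇ FOLLOW(S) ⊇ {$}; new: +{$}
  S→c B: FOLLOW(B) ⊇ FOLLOW(S) ⊇ {$}; new: +{$}
  FOLLOW[S]={$}  FOLLOW[A]={}  FOLLOW[B]={$}  FOLLOW[C]={$,b,c}
pass 2:
  C→A: FOLLOW(A) ⊇ FOLLOW(C) ⊇ {$,b,c}; new: +{$,b,c}
  FOLLOW[S]={$}  FOLLOW[A]={$,b,c}  FOLLOW[B]={$}  FOLLOW[C]={$,b,c}
pass 3: (stable)
  FOLLOW[S]={$}  FOLLOW[A]={$,b,c}  FOLLOW[B]={$}  FOLLOW[C]={$,b,c}

FOLLOW(C) = ["$", "b", "c"]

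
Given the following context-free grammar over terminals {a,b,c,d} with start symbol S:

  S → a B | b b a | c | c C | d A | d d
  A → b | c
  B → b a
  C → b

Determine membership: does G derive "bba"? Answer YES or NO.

Convert to CNF:
  S -> T0 X4 | T1 B | T2 C | T3 A | T3 T3 | c
  A -> b | c
  B -> T0 T1
  C -> b
  T0 -> b
  T1 -> a
  T2 -> c
  T3 -> d
  X4 -> T0 T1

CYK fill:
  T[0,0] 'b' = {A,C,T0}  orig:{A,C}
  T[1,1] 'b' = {A,C,T0}  orig:{A,C}
  T[2,2] 'a' = {T1}  orig:{}
  T[0,1] 'bb' = ∅
  T[1,2] 'ba' = {B,X4}  orig:{B}
  T[0,2] 'bba' = {S}

S ∈ T[0,2] ⇒ YES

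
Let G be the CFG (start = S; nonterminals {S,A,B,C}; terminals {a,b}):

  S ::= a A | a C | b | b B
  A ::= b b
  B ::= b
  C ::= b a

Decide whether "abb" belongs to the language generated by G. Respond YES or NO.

CNF form of G:
  S -> T0 B | T1 A | T1 C | b
  A -> T0 T0
  B -> b
  C -> T0 T1
  T0 -> b
  T1 -> a

Fill CYK table bottom-up:
  T[0,0] 'a' = {T1}  orig:{}
  T[1,1] 'b' = {B,S,T0}  orig:{B,S}
  T[2,2] 'b' = {B,S,T0}  orig:{B,S}
  T[0,1] 'ab' = ∅
  T[1,2] 'bb' = {A,S}
  T[0,2] 'abb' = {S}

S ∈ T[0,2] ⇒ YES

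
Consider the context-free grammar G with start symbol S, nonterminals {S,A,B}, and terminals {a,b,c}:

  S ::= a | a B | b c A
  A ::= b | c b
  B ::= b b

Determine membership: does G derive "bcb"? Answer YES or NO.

CNF form of G:
  S -> T1 X3 | T2 B | a
  A -> T0 T1 | b
  B -> T1 T1
  T0 -> c
  T1 -> b
  T2 -> a
  X3 -> T0 A

CYK table (by increasing span):
  [0..0]={A,T1}  "b"  orig:{A}
  [1..1]={T0}  "c"  orig:{}
  [2..2]={A,T1}  "b"  orig:{A}
  [0..1]=∅  "bc"
  [1..2]={A,X3}  "cb"  orig:{A}
  [0..2]={S}  "bcb"

S ∈ T[0,2] ⇒ YES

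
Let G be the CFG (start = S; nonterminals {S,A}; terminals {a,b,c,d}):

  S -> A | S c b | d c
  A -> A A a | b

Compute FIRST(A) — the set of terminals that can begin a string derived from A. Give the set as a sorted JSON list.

Compute FIRST by fixpoint:
[1]
  A via A→b: +{b}
  S via S→A: +{b}
  S via S→d c: +{d}
  FIRST[S]={b,d}  FIRST[A]={b}
[2] (no change)
  FIRST[S]={b,d}  FIRST[A]={b}

FIRST(A) = ["b"]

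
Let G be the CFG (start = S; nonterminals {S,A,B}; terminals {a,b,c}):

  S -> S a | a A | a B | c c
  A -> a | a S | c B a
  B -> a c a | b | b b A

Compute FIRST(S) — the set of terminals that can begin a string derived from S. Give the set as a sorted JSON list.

FIRST sets, iterate to fixpoint:
[1]
  A via A→a: +{a}
  A via A→c B a: +{c}
  B via B→a c a: +{a}
  B via B→b: +{b}
  S via S→a A: +{a}
  S via S→c c: +{c}
  S: {a,c}  A: {a,c}  B: {a,b}
[2] (stable)
  S: {a,c}  A: {a,c}  B: {a,b}

FIRST(S) = ["a", "c"]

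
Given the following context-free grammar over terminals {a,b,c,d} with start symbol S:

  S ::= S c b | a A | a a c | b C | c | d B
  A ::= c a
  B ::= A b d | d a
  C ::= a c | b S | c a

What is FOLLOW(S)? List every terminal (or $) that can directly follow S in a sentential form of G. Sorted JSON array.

FIRST sets, iterate to fixpoint:
[1]
  A via A→c a: +{c}
  B via B→A b d: +{c}
  B via B→d a: +{d}
  C via C→a c: +{a}
  C via C→b S: +{b}
  C via C→c a: +{c}
  S via S→a A: +{a}
  S via S→b C: +{b}
  S via S→c: +{c}
  S via S→d B: +{d}
  FIRST(S)={a,b,c,d}  FIRST(A)={c}  FIRST(B)={c,d}  FIRST(C)={a,b,c}
[2] (stable)
  FIRST(S)={a,b,c,d}  FIRST(A)={c}  FIRST(B)={c,d}  FIRST(C)={a,b,c}

Compute FOLLOW by fixpoint:
FOLLOW(S) := {$}
pass 1:
  B→A b d: FOLLOW(A) ⊇ FIRST(b) = {b}; new: +{b}
  S→S c b: FOLLOW(S) ⊇ FIRST(c) = {c}; new: +{c}
  S→a A: FOLLOW(A) ⊇ FOLLOW(S) ⊇ {$,c}; new: +{$,c}
  S→b C: FOLLOW(C) ⊇ FOLLOW(S) ⊇ {$,c}; new: +{$,c}
  S→d B: FOLLOW(B) ⊇ FOLLOW(S) ⊇ {$,c}; new: +{$,c}
  FOLLOW[S]={$,c}  FOLLOW[A]={$,b,c}  FOLLOW[B]={$,c}  FOLLOW[C]={$,c}
pass 2: (no change)
  FOLLOW[S]={$,c}  FOLLOW[A]={$,b,c}  FOLLOW[B]={$,c}  FOLLOW[C]={$,c}

FOLLOW(S) = ["$", "c"]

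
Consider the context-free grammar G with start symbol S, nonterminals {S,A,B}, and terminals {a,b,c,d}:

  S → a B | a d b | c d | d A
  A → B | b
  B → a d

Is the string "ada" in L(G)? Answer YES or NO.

Convert to CNF:
  S -> T0 B | T0 X4 | T1 A | T3 T1
  A -> T0 T1 | b
  B -> T0 T1
  T0 -> a
  T1 -> d
  T2 -> b
  T3 -> c
  X4 -> T1 T2

CYK fill:
  [0..0]={T0}  "a"  orig:{}
  [1..1]={T1}  "d"  orig:{}
  [2..2]={T0}  "a"  orig:{}
  [0..1]={A,B}  "ad"
  [1..2]=∅  "da"
  [0..2]=∅  "ada"

S ∉ T[0,2] ⇒ NO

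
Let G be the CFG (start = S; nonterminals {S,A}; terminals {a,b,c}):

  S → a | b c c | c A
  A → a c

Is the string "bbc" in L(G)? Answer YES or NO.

Convert to CNF:
  S -> T1 A | T2 X3 | a
  A -> T0 T1
  T0 -> a
  T1 -> c
  T2 -> b
  X3 -> T1 T1

CYK table (by increasing span):
  T[0,0] 'b' = {T2}  orig:{}
  T[1,1] 'b' = {T2}  orig:{}
  T[2,2] 'c' = {T1}  orig:{}
  T[0,1] 'bb' = ∅
  T[1,2] 'bc' = ∅
  T[0,2] 'bbc' = ∅

S ∉ T[0,2] ⇒ NO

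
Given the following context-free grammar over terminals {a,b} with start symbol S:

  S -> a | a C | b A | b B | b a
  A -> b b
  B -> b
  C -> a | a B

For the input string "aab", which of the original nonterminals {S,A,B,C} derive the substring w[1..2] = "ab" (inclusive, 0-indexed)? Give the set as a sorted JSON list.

Convert to CNF:
  S -> T0 A | T0 B | T0 T1 | T1 C | a
  A -> T0 T0
  B -> b
  C -> T1 B | a
  T0 -> b
  T1 -> a

CYK fill — only the sub-triangle for w[1..2]:
  cell(1,1) a: {C,S,T1}  orig:{C,S}
  cell(2,2) b: {B,T0}  orig:{B}
  cell(1,2) ab: {C}

Original NTs in T[1,2] deriving "ab": ["C"]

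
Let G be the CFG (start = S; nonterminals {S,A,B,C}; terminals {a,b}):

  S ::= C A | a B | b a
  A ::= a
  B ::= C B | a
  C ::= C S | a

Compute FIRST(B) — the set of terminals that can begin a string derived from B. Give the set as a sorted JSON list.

FIRST iteration:
[1]
  A via A→a: +{a}
  B via B→a: +{a}
  C via C→a: +{a}
  S via S→C A: +{a}
  S via S→b a: +{b}
  FIRST[S]={a,b}  FIRST[A]={a}  FIRST[B]={a}  FIRST[C]={a}
[2] — fixpoint
  FIRST[S]={a,b}  FIRST[A]={a}  FIRST[B]={a}  FIRST[C]={a}

FIRST(B) = ["a"]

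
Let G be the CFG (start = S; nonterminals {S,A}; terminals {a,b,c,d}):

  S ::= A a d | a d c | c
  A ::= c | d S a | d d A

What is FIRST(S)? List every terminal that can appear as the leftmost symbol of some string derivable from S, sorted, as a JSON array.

FIRST sets, iterate to fixpoint:
[1]
  A via A→c: +{c}
  A via A→d S a: +{d}
  S via S→A a d: +{c,d}
  S via S→a d c: +{a}
  FIRST(S)={a,c,d}  FIRST(A)={c,d}
[2] (stable)
  FIRST(S)={a,c,d}  FIRST(A)={c,d}

FIRST(S) = ["a", "c", "d"]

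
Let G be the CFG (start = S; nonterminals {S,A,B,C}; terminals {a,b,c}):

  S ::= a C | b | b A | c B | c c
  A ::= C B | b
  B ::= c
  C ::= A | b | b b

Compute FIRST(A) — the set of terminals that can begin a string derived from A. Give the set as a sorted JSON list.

Compute FIRST by fixpoint:
[1]
  A via A→b: +{b}
  B via B→c: +{c}
  C via C→A: +{b}
  S via S→a C: +{a}
  S via S→b: +{b}
  S via S→c B: +{c}
  FIRST[S]={a,b,c}  FIRST[A]={b}  FIRST[B]={c}  FIRST[C]={b}
[2] — fixpoint
  FIRST[S]={a,b,c}  FIRST[A]={b}  FIRST[B]={c}  FIRST[C]={b}

FIRST(A) = ["b"]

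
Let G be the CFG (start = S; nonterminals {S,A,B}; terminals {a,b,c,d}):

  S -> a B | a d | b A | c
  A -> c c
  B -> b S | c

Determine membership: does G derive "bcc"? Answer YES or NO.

CNF form of G:
  S -> T1 A | T2 B | T2 T3 | c
  A -> T0 T0
  B -> T1 S | c
  T0 -> c
  T1 -> b
  T2 -> a
  T3 -> d

CYK table (by increasing span):
  [0..0]={T1}  "b"  orig:{}
  [1..1]={B,S,T0}  "c"  orig:{B,S}
  [2..2]={B,S,T0}  "c"  orig:{B,S}
  [0..1]={B}  "bc"
  [1..2]={A}  "cc"
  [0..2]={S}  "bcc"

S ∈ T[0,2] ⇒ YES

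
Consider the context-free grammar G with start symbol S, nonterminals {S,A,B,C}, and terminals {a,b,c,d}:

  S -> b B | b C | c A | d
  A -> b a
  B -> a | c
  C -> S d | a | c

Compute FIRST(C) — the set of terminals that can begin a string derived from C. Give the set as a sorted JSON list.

FIRST iteration:
round 1:
  A via A→b a: +{b}
  B via B→a: +{a}
  B via B→c: +{c}
  C via C→a: +{a}
  C via C→c: +{c}
  S via S→b B: +{b}
  S via S→c A: +{c}
  S via S→d: +{d}
  FIRST[S]={b,c,d}  FIRST[A]={b}  FIRST[B]={a,c}  FIRST[C]={a,c}
round 2:
  C via C→S d: +{b,d}
  FIRST[S]={b,c,d}  FIRST[A]={b}  FIRST[B]={a,c}  FIRST[C]={a,b,c,d}
round 3: (no change)
  FIRST[S]={b,c,d}  FIRST[A]={b}  FIRST[B]={a,c}  FIRST[C]={a,b,c,d}

FIRST(C) = ["a", "b", "c", "d"]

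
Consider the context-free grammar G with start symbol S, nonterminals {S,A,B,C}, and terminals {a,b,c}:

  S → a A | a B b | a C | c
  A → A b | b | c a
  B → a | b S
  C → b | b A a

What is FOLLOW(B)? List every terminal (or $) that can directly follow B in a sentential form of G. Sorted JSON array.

FIRST iteration:
pass 1:
  A via A→b: +{b}
  A via A→c a: +{c}
  B via B→a: +{a}
  B via B→b S: +{b}
  C via C→b: +{b}
  S via S→a A: +{a}
  S via S→c: +{c}
  FIRST(S)={a,c}  FIRST(A)={b,c}  FIRST(B)={a,b}  FIRST(C)={b}
pass 2: — fixpoint
  FIRST(S)={a,c}  FIRST(A)={b,c}  FIRST(B)={a,b}  FIRST(C)={b}

Compute FOLLOW by fixpoint:
initialize: $ ∈ FOLLOW(S)
pass 1:
  A→A b: FOLLOW(A) ⊇ FIRST(b) = {b}; new: +{b}
  C→b A a: FOLLOW(A) ⊇ FIRST(a) = {a}; new: +{a}
  S→a A: FOLLOW(A) ⊇ FOLLOW(S) ⊇ {$}; new: +{$}
  S→a B b: FOLLOW(B) ⊇ FIRST(b) = {b}; new: +{b}
  S→a C: FOLLOW(C) ⊇ FOLLOW(S) ⊇ {$}; new: +{$}
  FOLLOW(S)={$}  FOLLOW(A)={$,a,b}  FOLLOW(B)={b}  FOLLOW(C)={$}
pass 2:
  B→b S: FOLLOW(S) ⊇ FOLLOW(B) ⊇ {b}; new: +{b}
  S→a C: FOLLOW(C) ⊇ FOLLOW(S) ⊇ {$,b}; new: +{b}
  FOLLOW(S)={$,b}  FOLLOW(A)={$,a,b}  FOLLOW(B)={b}  FOLLOW(C)={$,b}
pass 3: — fixpoint
  FOLLOW(S)={$,b}  FOLLOW(A)={$,a,b}  FOLLOW(B)={b}  FOLLOW(C)={$,b}

FOLLOW(B) = ["b"]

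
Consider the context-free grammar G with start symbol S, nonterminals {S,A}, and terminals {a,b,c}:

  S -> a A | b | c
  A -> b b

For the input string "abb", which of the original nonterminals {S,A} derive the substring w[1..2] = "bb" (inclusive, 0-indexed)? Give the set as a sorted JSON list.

CNF form of G:
  S -> T1 A | b | c
  A -> T0 T0
  T0 -> b
  T1 -> a

CYK table (by increasing span) — only the sub-triangle for w[1..2]:
  T[1,1] 'b' = {S,T0}  orig:{S}
  T[2,2] 'b' = {S,T0}  orig:{S}
  T[1,2] 'bb' = {A}

Original NTs in T[1,2] deriving "bb": ["A"]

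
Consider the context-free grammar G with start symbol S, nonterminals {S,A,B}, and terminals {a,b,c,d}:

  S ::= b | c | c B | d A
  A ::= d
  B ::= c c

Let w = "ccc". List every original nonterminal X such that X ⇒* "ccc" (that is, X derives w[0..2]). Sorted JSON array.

CNF form of G:
  S -> T0 B | T1 A | b | c
  A -> d
  B -> T0 T0
  T0 -> c
  T1 -> d

Fill CYK table bottom-up (cells [i..j] with 0 ≤ i ≤ j ≤ 2 only):
  T[0,0] 'c' = {S,T0}  orig:{S}
  T[1,1] 'c' = {S,T0}  orig:{S}
  T[2,2] 'c' = {S,T0}  orig:{S}
  T[0,1] 'cc' = {B}
  T[1,2] 'cc' = {B}
  T[0,2] 'ccc' = {S}

Original NTs in T[0,2] deriving "ccc": ["S"]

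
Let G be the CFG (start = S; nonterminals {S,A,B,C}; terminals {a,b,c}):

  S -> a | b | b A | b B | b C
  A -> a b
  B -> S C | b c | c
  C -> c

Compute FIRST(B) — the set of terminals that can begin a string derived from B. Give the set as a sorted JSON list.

FIRST sets, iterate to fixpoint:
[1]
  A via A→a b: +{a}
  B via B→b c: +{b}
  B via B→c: +{c}
  C via C→c: +{c}
  S via S→a: +{a}
  S via S→b: +{b}
  FIRST[S]={a,b}  FIRST[A]={a}  FIRST[B]={b,c}  FIRST[C]={c}
[2]
  B via B→S C: +{a}
  FIRST[S]={a,b}  FIRST[A]={a}  FIRST[B]={a,b,c}  FIRST[C]={c}
[3] (no change)
  FIRST[S]={a,b}  FIRST[A]={a}  FIRST[B]={a,b,c}  FIRST[C]={c}

FIRST(B) = ["a", "b", "c"]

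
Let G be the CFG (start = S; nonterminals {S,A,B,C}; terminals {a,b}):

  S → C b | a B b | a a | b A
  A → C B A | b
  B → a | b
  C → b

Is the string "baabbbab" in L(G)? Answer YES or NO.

CNF form of G:
  S -> C T0 | T0 A | T1 T1 | T1 X3
  A -> C X2 | b
  B -> a | b
  C -> b
  T0 -> b
  T1 -> a
  X2 -> B A
  X3 -> B T0

CYK fill:
  [0..0]={A,B,C,T0}  "b"  orig:{A,B,C}
  [1..1]={B,T1}  "a"  orig:{B}
  [2..2]={B,T1}  "a"  orig:{B}
  [3..3]={A,B,C,T0}  "b"  orig:{A,B,C}
  [4..4]={A,B,C,T0}  "b"  orig:{A,B,C}
  [5..5]={A,B,C,T0}  "b"  orig:{A,B,C}
  [6..6]={B,T1}  "a"  orig:{B}
  [7..7]={A,B,C,T0}  "b"  orig:{A,B,C}
  [0..1]=∅  "ba"
  [1..2]={S}  "aa"
  [2..3]={X2,X3}  "ab"  orig:{}
  [3..4]={S,X2,X3}  "bb"  orig:{S}
  [4..5]={S,X2,X3}  "bb"  orig:{S}
  [5..6]=∅  "ba"
  [6..7]={X2,X3}  "ab"  orig:{}
  [0..2]=∅  "baa"
  [1..3]={S}  "aab"
  [2..4]={S}  "abb"
  [3..5]={A}  "bbb"
  [4..6]=∅  "bba"
  [5..7]={A}  "bab"
  [0..3]=∅  "baab"
  [1..4]=∅  "aabb"
  [2..5]={X2}  "abbb"  orig:{}
  [3..6]=∅  "bbba"
  [4..7]={S,X2}  "bbab"  orig:{S}
  [0..4]=∅  "baabb"
  [1..5]=∅  "aabbb"
  [2..6]=∅  "abbba"
  [3..7]={A}  "bbbab"
  [0..5]=∅  "baabbb"
  [1..6]=∅  "aabbba"
  [2..7]={X2}  "abbbab"  orig:{}
  [0..6]=∅  "baabbba"
  [1..7]=∅  "aabbbab"
  [0..7]=∅  "baabbbab"

S ∉ T[0,7] ⇒ NO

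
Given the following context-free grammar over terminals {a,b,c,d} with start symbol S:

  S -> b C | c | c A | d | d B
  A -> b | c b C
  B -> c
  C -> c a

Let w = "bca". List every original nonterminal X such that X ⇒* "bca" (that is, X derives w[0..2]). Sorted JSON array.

Convert to CNF:
  S -> T0 A | T1 C | T3 B | c | d
  A -> T0 X4 | b
  B -> c
  C -> T0 T2
  T0 -> c
  T1 -> b
  T2 -> a
  T3 -> d
  X4 -> T1 C

CYK fill — only the sub-triangle for w[0..2]:
  [0..0]={A,T1}  "b"  orig:{A}
  [1..1]={B,S,T0}  "c"  orig:{B,S}
  [2..2]={T2}  "a"  orig:{}
  [0..1]=∅  "bc"
  [1..2]={C}  "ca"
  [0..2]={S,X4}  "bca"  orig:{S}

Original NTs in T[0,2] deriving "bca": ["S"]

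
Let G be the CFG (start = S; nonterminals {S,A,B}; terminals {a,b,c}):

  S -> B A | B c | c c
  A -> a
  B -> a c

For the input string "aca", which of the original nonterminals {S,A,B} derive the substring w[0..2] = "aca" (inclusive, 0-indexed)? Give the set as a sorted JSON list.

Convert to CNF:
  S -> B A | B T1 | T1 T1
  A -> a
  B -> T0 T1
  T0 -> a
  T1 -> c

Fill CYK table bottom-up — only the sub-triangle for w[0..2]:
  cell(0,0) a: {A,T0}  orig:{A}
  cell(1,1) c: {T1}  orig:{}
  cell(2,2) a: {A,T0}  orig:{A}
  cell(0,1) ac: {B}
  cell(1,2) ca: ∅
  cell(0,2) aca: {S}

Original NTs in T[0,2] deriving "aca": ["S"]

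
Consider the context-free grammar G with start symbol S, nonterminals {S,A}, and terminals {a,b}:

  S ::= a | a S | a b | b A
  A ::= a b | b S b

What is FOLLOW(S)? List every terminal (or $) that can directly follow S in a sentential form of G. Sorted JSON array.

Compute FIRST by fixpoint:
round 1:
  A via A→a b: +{a}
  A via A→b S b: +{b}
  S via S→a: +{a}
  S via S→b A: +{b}
  S: {a,b}  A: {a,b}
round 2: done
  S: {a,b}  A: {a,b}

FOLLOW iteration:
initialize: $ ∈ FOLLOW(S)
[1]
  A→b S b: FOLLOW(S) ⊇ FIRST(b) = {b}; new: +{b}
  S→b A: FOLLOW(A) ⊇ FOLLOW(S) ⊇ {$,b}; new: +{$,b}
  FOLLOW(S)={$,b}  FOLLOW(A)={$,b}
[2] — fixpoint
  FOLLOW(S)={$,b}  FOLLOW(A)={$,b}

FOLLOW(S) = ["$", "b"]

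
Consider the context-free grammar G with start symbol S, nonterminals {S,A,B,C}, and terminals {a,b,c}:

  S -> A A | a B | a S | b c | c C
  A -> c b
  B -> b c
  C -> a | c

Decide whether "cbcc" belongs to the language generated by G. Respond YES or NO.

CNF form of G:
  S -> A A | T0 C | T1 T0 | T2 B | T2 S
  A -> T0 T1
  B -> T1 T0
  C -> a | c
  T0 -> c
  T1 -> b
  T2 -> a

CYK fill:
  [0..0]={C,T0}  "c"  orig:{C}
  [1..1]={T1}  "b"  orig:{}
  [2..2]={C,T0}  "c"  orig:{C}
  [3..3]={C,T0}  "c"  orig:{C}
  [0..1]={A}  "cb"
  [1..2]={B,S}  "bc"
  [2..3]={S}  "cc"
  [0..2]=∅  "cbc"
  [1..3]=∅  "bcc"
  [0..3]=∅  "cbcc"

S ∉ T[0,3] ⇒ NO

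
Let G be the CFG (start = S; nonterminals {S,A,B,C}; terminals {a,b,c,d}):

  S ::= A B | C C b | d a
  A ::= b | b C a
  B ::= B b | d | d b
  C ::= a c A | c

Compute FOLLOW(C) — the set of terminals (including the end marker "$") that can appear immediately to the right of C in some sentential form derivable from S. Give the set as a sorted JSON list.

FIRST iteration:
iter 1:
  A via A→b: +{b}
  B via B→d: +{d}
  C via C→a c A: +{a}
  C via C→c: +{c}
  S via S→A B: +{b}
  S via S→C C b: +{a,c}
  S via S→d a: +{d}
  FIRST(S)={a,b,c,d}  FIRST(A)={b}  FIRST(B)={d}  FIRST(C)={a,c}
iter 2: — fixpoint
  FIRST(S)={a,b,c,d}  FIRST(A)={b}  FIRST(B)={d}  FIRST(C)={a,c}

FOLLOW sets:
FOLLOW(S) := {$}
pass 1:
  A→b C a: FOLLOW(C) ⊇ FIRST(a) = {a}; new: +{a}
  B→B b: FOLLOW(B) ⊇ FIRST(b) = {b}; new: +{b}
  C→a c A: FOLLOW(A) ⊇ FOLLOW(C) ⊇ {a}; new: +{a}
  S→A B: FOLLOW(A) ⊇ FIRST(B) = {d}; new: +{d}
  S→A B: FOLLOW(B) ⊇ FOLLOW(S) ⊇ {$}; new: +{$}
  S→C C b: FOLLOW(C) ⊇ FIRST(C) = {a,c}; new: +{c}
  S→C C b: FOLLOW(C) ⊇ FIRST(b) = {b}; new: +{b}
  FOLLOW[S]={$}  FOLLOW[A]={a,d}  FOLLOW[B]={$,b}  FOLLOW[C]={a,b,c}
pass 2:
  C→a c A: FOLLOW(A) ⊇ FOLLOW(C) ⊇ {a,b,c}; new: +{b,c}
  FOLLOW[S]={$}  FOLLOW[A]={a,b,c,d}  FOLLOW[B]={$,b}  FOLLOW[C]={a,b,c}
pass 3: — fixpoint
  FOLLOW[S]={$}  FOLLOW[A]={a,b,c,d}  FOLLOW[B]={$,b}  FOLLOW[C]={a,b,c}

FOLLOW(C) = ["a", "b", "c"]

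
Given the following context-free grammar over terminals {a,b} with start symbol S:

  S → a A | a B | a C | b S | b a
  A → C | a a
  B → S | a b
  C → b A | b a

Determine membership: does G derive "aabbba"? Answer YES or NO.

Convert to CNF:
  S -> T0 A | T0 B | T0 C | T1 S | T1 T0
  A -> T0 T0 | T1 A | T1 T0
  B -> T0 A | T0 B | T0 C | T0 T1 | T1 S | T1 T0
  C -> T1 A | T1 T0
  T0 -> a
  T1 -> b

Fill CYK table bottom-up:
  cell(0,0) a: {T0}  orig:{}
  cell(1,1) a: {T0}  orig:{}
  cell(2,2) b: {T1}  orig:{}
  cell(3,3) b: {T1}  orig:{}
  cell(4,4) b: {T1}  orig:{}
  cell(5,5) a: {T0}  orig:{}
  cell(0,1) aa: {A}
  cell(1,2) ab: {B}
  cell(2,3) bb: ∅
  cell(3,4) bb: ∅
  cell(4,5) ba: {A,B,C,S}
  cell(0,2) aab: {B,S}
  cell(1,3) abb: ∅
  cell(2,4) bbb: ∅
  cell(3,5) bba: {A,B,C,S}
  cell(0,3) aabb: ∅
  cell(1,4) abbb: ∅
  cell(2,5) bbba: {A,B,C,S}
  cell(0,4) aabbb: ∅
  cell(1,5) abbba: {B,S}
  cell(0,5) aabbba: {B,S}

S ∈ T[0,5] ⇒ YES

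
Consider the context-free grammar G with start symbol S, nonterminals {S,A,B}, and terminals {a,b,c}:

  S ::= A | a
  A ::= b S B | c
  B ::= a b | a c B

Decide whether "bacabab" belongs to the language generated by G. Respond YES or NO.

Convert to CNF:
  S -> T0 X5 | a | c
  A -> T0 X3 | c
  B -> T1 T0 | T1 X4
  T0 -> b
  T1 -> a
  T2 -> c
  X3 -> S B
  X4 -> T2 B
  X5 -> S B

CYK fill:
  T[0,0] 'b' = {T0}  orig:{}
  T[1,1] 'a' = {S,T1}  orig:{S}
  T[2,2] 'c' = {A,S,T2}  orig:{A,S}
  T[3,3] 'a' = {S,T1}  orig:{S}
  T[4,4] 'b' = {T0}  orig:{}
  T[5,5] 'a' = {S,T1}  orig:{S}
  T[6,6] 'b' = {T0}  orig:{}
  T[0,1] 'ba' = ∅
  T[1,2] 'ac' = ∅
  T[2,3] 'ca' = ∅
  T[3,4] 'ab' = {B}
  T[4,5] 'ba' = ∅
  T[5,6] 'ab' = {B}
  T[0,2] 'bac' = ∅
  T[1,3] 'aca' = ∅
  T[2,4] 'cab' = {X3,X4,X5}  orig:{}
  T[3,5] 'aba' = ∅
  T[4,6] 'bab' = ∅
  T[0,3] 'baca' = ∅
  T[1,4] 'acab' = {B}
  T[2,5] 'caba' = ∅
  T[3,6] 'abab' = ∅
  T[0,4] 'bacab' = ∅
  T[1,5] 'acaba' = ∅
  T[2,6] 'cabab' = ∅
  T[0,5] 'bacaba' = ∅
  T[1,6] 'acabab' = ∅
  T[0,6] 'bacabab' = ∅

S ∉ T[0,6] ⇒ NO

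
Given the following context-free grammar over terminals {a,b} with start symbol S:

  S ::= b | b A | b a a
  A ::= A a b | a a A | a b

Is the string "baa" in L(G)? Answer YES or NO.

CNF form of G:
  S -> T1 A | T1 X4 | b
  A -> A X2 | T0 T1 | T0 X3
  T0 -> a
  T1 -> b
  X2 -> T0 T1
  X3 -> T0 A
  X4 -> T0 T0

Fill CYK table bottom-up:
  [0..0]={S,T1}  "b"  orig:{S}
  [1..1]={T0}  "a"  orig:{}
  [2..2]={T0}  "a"  orig:{}
  [0..1]=∅  "ba"
  [1..2]={X4}  "aa"  orig:{}
  [0..2]={S}  "baa"

S ∈ T[0,2] ⇒ YES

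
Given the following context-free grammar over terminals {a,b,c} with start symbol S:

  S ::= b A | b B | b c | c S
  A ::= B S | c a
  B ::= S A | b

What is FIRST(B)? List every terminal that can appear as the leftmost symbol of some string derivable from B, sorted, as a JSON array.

FIRST iteration:
round 1:
  A via A→c a: +{c}
  B via B→b: +{b}
  S via S→b A: +{b}
  S via S→c S: +{c}
  FIRST(S)={b,c}  FIRST(A)={c}  FIRST(B)={b}
round 2:
  A via A→B S: +{b}
  B via B→S A: +{c}
  FIRST(S)={b,c}  FIRST(A)={b,c}  FIRST(B)={b,c}
round 3: (no change)
  FIRST(S)={b,c}  FIRST(A)={b,c}  FIRST(B)={b,c}

FIRST(B) = ["b", "c"]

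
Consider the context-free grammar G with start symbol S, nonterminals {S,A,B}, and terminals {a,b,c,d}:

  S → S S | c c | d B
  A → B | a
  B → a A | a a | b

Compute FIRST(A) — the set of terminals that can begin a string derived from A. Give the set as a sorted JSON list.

Compute FIRST by fixpoint:
[1]
  A via A→a: +{a}
  B via B→a A: +{a}
  B via B→b: +{b}
  S via S→c c: +{c}
  S via S→d B: +{d}
  FIRST[S]={c,d}  FIRST[A]={a}  FIRST[B]={a,b}
[2]
  A via A→B: +{b}
  FIRST[S]={c,d}  FIRST[A]={a,b}  FIRST[B]={a,b}
[3] done
  FIRST[S]={c,d}  FIRST[A]={a,b}  FIRST[B]={a,b}

FIRST(A) = ["a", "b"]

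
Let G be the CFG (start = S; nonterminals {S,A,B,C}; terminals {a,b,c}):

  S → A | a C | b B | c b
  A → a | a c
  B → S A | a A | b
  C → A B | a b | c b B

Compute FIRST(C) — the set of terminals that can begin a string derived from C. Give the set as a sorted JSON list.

FIRST sets, iterate to fixpoint:
round 1:
  A via A→a: +{a}
  B via B→a A: +{a}
  B via B→b: +{b}
  C via C→A B: +{a}
  C via C→c b B: +{c}
  S via S→A: +{a}
  S via S→b B: +{b}
  S via S→c b: +{c}
  FIRST[S]={a,b,c}  FIRST[A]={a}  FIRST[B]={a,b}  FIRST[C]={a,c}
round 2:
  B via B→S A: +{c}
  FIRST[S]={a,b,c}  FIRST[A]={a}  FIRST[B]={a,b,c}  FIRST[C]={a,c}
round 3: (stable)
  FIRST[S]={a,b,c}  FIRST[A]={a}  FIRST[B]={a,b,c}  FIRST[C]={a,c}

FIRST(C) = ["a", "c"]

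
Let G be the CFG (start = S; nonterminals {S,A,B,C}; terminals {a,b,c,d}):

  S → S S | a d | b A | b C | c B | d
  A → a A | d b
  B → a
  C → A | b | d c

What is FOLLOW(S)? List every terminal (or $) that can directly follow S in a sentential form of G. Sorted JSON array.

FIRST sets, iterate to fixpoint:
round 1:
  A via A→a A: +{a}
  A via A→d b: +{d}
  B via B→a: +{a}
  C via C→A: +{a,d}
  C via C→b: +{b}
  S via S→a d: +{a}
  S via S→b A: +{b}
  S via S→c B: +{c}
  S via S→d: +{d}
  S: {a,b,c,d}  A: {a,d}  B: {a}  C: {a,b,d}
round 2: — fixpoint
  S: {a,b,c,d}  A: {a,d}  B: {a}  C: {a,b,d}

Compute FOLLOW by fixpoint:
initialize: $ ∈ FOLLOW(S)
pass 1:
  S→S S: FOLLOW(S) ⊇ FIRST(S) = {a,b,c,d}; new: +{a,b,c,d}
  S→b A: FOLLOW(A) ⊇ FOLLOW(S) ⊇ {$,a,b,c,d}; new: +{$,a,b,c,d}
  S→b C: FOLLOW(C) ⊇ FOLLOW(S) ⊇ {$,a,b,c,d}; new: +{$,a,b,c,d}
  S→c B: FOLLOW(B) ⊇ FOLLOW(S) ⊇ {$,a,b,c,d}; new: +{$,a,b,c,d}
  S: {$,a,b,c,d}  A: {$,a,b,c,d}  B: {$,a,b,c,d}  C: {$,a,b,c,d}
pass 2: (no change)
  S: {$,a,b,c,d}  A: {$,a,b,c,d}  B: {$,a,b,c,d}  C: {$,a,b,c,d}

FOLLOW(S) = ["$", "a", "b", "c", "d"]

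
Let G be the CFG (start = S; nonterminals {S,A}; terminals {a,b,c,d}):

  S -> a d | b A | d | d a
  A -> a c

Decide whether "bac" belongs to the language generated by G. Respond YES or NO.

CNF form of G:
  S -> T0 T2 | T2 T0 | T3 A | d
  A -> T0 T1
  T0 -> a
  T1 -> c
  T2 -> d
  T3 -> b

CYK table (by increasing span):
  cell(0,0) b: {T3}  orig:{}
  cell(1,1) a: {T0}  orig:{}
  cell(2,2) c: {T1}  orig:{}
  cell(0,1) ba: ∅
  cell(1,2) ac: {A}
  cell(0,2) bac: {S}

S ∈ T[0,2] ⇒ YES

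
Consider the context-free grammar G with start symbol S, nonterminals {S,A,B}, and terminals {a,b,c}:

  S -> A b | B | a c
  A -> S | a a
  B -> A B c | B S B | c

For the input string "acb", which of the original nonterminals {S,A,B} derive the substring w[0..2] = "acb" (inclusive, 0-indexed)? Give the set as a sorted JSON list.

CNF form of G:
  S -> A T1 | A X7 | B X8 | T2 T0 | c
  A -> A T1 | A X3 | B X4 | T2 T0 | T2 T2 | c
  B -> A X5 | B X6 | c
  T0 -> c
  T1 -> b
  T2 -> a
  X3 -> B T0
  X4 -> S B
  X5 -> B T0
  X6 -> S B
  X7 -> B T0
  X8 -> S B

CYK table (by increasing span) — only the sub-triangle for w[0..2]:
  cell(0,0) a: {T2}  orig:{}
  cell(1,1) c: {A,B,S,T0}  orig:{A,B,S}
  cell(2,2) b: {T1}  orig:{}
  cell(0,1) ac: {A,S}
  cell(1,2) cb: {A,S}
  cell(0,2) acb: {A,S}

Original NTs in T[0,2] deriving "acb": ["A", "S"]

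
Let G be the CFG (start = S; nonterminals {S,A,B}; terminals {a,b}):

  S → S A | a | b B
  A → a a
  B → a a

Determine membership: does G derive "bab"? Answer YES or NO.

CNF form of G:
  S -> S A | T1 B | a
  A -> T0 T0
  B -> T0 T0
  T0 -> a
  T1 -> b

CYK table (by increasing span):
  T[0,0] 'b' = {T1}  orig:{}
  T[1,1] 'a' = {S,T0}  orig:{S}
  T[2,2] 'b' = {T1}  orig:{}
  T[0,1] 'ba' = ∅
  T[1,2] 'ab' = ∅
  T[0,2] 'bab' = ∅

S ∉ T[0,2] ⇒ NO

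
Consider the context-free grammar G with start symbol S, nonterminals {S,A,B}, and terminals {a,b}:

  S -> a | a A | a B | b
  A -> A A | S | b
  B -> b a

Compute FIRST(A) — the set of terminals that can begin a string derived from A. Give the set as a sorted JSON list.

Compute FIRST by fixpoint:
iter 1:
  A via A→b: +{b}
  B via B→b a: +{b}
  S via S→a: +{a}
  S via S→b: +{b}
  FIRST[S]={a,b}  FIRST[A]={b}  FIRST[B]={b}
iter 2:
  A via A→S: +{a}
  FIRST[S]={a,b}  FIRST[A]={a,b}  FIRST[B]={b}
iter 3: (no change)
  FIRST[S]={a,b}  FIRST[A]={a,b}  FIRST[B]={b}

FIRST(A) = ["a", "b"]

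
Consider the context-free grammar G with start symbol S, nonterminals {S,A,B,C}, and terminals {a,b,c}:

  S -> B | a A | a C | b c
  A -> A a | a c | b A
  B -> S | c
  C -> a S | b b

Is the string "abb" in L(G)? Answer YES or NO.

CNF form of G:
  S -> T0 A | T0 C | T2 T1 | c
  A -> A T0 | T0 T1 | T2 A
  B -> T0 A | T0 C | T2 T1 | c
  C -> T0 S | T2 T2
  T0 -> a
  T1 -> c
  T2 -> b

CYK table (by increasing span):
  T[0,0] 'a' = {T0}  orig:{}
  T[1,1] 'b' = {T2}  orig:{}
  T[2,2] 'b' = {T2}  orig:{}
  T[0,1] 'ab' = ∅
  T[1,2] 'bb' = {C}
  T[0,2] 'abb' = {B,S}

S ∈ T[0,2] ⇒ YES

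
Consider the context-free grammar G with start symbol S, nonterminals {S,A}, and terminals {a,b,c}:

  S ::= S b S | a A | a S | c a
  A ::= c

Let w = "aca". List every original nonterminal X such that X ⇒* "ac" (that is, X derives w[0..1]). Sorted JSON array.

Convert to CNF:
  S -> S X3 | T1 A | T1 S | T2 T1
  A -> c
  T0 -> b
  T1 -> a
  T2 -> c
  X3 -> T0 S

CYK table (by increasing span) (cells [i..j] with 0 ≤ i ≤ j ≤ 1 only):
  [0..0]={T1}  "a"  orig:{}
  [1..1]={A,T2}  "c"  orig:{A}
  [0..1]={S}  "ac"

Original NTs in T[0,1] deriving "ac": ["S"]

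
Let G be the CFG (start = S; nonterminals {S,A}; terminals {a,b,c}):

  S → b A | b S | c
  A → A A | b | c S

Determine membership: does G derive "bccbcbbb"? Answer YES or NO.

Convert to CNF:
  S -> T1 A | T1 S | c
  A -> A A | T0 S | b
  T0 -> c
  T1 -> b

Fill CYK table bottom-up:
  [0..0]={A,T1}  "b"  orig:{A}
  [1..1]={S,T0}  "c"  orig:{S}
  [2..2]={S,T0}  "c"  orig:{S}
  [3..3]={A,T1}  "b"  orig:{A}
  [4..4]={S,T0}  "c"  orig:{S}
  [5..5]={A,T1}  "b"  orig:{A}
  [6..6]={A,T1}  "b"  orig:{A}
  [7..7]={A,T1}  "b"  orig:{A}
  [0..1]={S}  "bc"
  [1..2]={A}  "cc"
  [2..3]=∅  "cb"
  [3..4]={S}  "bc"
  [4..5]=∅  "cb"
  [5..6]={A,S}  "bb"
  [6..7]={A,S}  "bb"
  [0..2]={A,S}  "bcc"
  [1..3]={A}  "ccb"
  [2..4]={A}  "cbc"
  [3..5]=∅  "bcb"
  [4..6]={A}  "cbb"
  [5..7]={A,S}  "bbb"
  [0..3]={A,S}  "bccb"
  [1..4]=∅  "ccbc"
  [2..5]={A}  "cbcb"
  [3..6]={A,S}  "bcbb"
  [4..7]={A}  "cbbb"
  [0..4]=∅  "bccbc"
  [1..5]=∅  "ccbcb"
  [2..6]={A}  "cbcbb"
  [3..7]={A,S}  "bcbbb"
  [0..5]=∅  "bccbcb"
  [1..6]={A}  "ccbcbb"
  [2..7]={A}  "cbcbbb"
  [0..6]={A,S}  "bccbcbb"
  [1..7]={A}  "ccbcbbb"
  [0..7]={A,S}  "bccbcbbb"

S ∈ T[0,7] ⇒ YES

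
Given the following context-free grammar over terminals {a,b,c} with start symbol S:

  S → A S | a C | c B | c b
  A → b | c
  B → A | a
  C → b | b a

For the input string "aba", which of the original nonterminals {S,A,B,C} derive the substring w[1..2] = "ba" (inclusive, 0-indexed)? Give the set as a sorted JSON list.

Convert to CNF:
  S -> A S | T1 C | T2 B | T2 T0
  A -> b | c
  B -> a | b | c
  C -> T0 T1 | b
  T0 -> b
  T1 -> a
  T2 -> c

Fill CYK table bottom-up — only the sub-triangle for w[1..2]:
  T[1,1] 'b' = {A,B,C,T0}  orig:{A,B,C}
  T[2,2] 'a' = {B,T1}  orig:{B}
  T[1,2] 'ba' = {C}

Original NTs in T[1,2] deriving "ba": ["C"]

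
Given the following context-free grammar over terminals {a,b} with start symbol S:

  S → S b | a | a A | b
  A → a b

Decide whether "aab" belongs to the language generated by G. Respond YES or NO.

Convert to CNF:
  S -> S T1 | T0 A | a | b
  A -> T0 T1
  T0 -> a
  T1 -> b

CYK fill:
  T[0,0] 'a' = {S,T0}  orig:{S}
  T[1,1] 'a' = {S,T0}  orig:{S}
  T[2,2] 'b' = {S,T1}  orig:{S}
  T[0,1] 'aa' = ∅
  T[1,2] 'ab' = {A,S}
  T[0,2] 'aab' = {S}

S ∈ T[0,2] ⇒ YES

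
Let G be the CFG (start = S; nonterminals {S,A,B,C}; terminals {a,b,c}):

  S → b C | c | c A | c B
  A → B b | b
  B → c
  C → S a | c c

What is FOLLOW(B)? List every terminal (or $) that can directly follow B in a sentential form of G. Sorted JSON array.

FIRST iteration:
pass 1:
  A via A→b: +{b}
  B via B→c: +{c}
  C via C→c c: +{c}
  S via S→b C: +{b}
  S via S→c: +{c}
  FIRST[S]={b,c}  FIRST[A]={b}  FIRST[B]={c}  FIRST[C]={c}
pass 2:
  A via A→B b: +{c}
  C via C→S a: +{b}
  FIRST[S]={b,c}  FIRST[A]={b,c}  FIRST[B]={c}  FIRST[C]={b,c}
pass 3: done
  FIRST[S]={b,c}  FIRST[A]={b,c}  FIRST[B]={c}  FIRST[C]={b,c}

FOLLOW sets:
seed FOLLOW(S) with $
round 1:
  A→B b: FOLLOW(B) ⊇ FIRST(b) = {b}; new: +{b}
  C→S a: FOLLOW(S) ⊇ FIRST(a) = {a}; new: +{a}
  S→b C: FOLLOW(C) ⊇ FOLLOW(S) ⊇ {$,a}; new: +{$,a}
  S→c A: FOLLOW(A) ⊇ FOLLOW(S) ⊇ {$,a}; new: +{$,a}
  S→c B: FOLLOW(B) ⊇ FOLLOW(S) ⊇ {$,a}; new: +{$,a}
  FOLLOW(S)={$,a}  FOLLOW(A)={$,a}  FOLLOW(B)={$,a,b}  FOLLOW(C)={$,a}
round 2: (stable)
  FOLLOW(S)={$,a}  FOLLOW(A)={$,a}  FOLLOW(B)={$,a,b}  FOLLOW(C)={$,a}

FOLLOW(B) = ["$", "a", "b"]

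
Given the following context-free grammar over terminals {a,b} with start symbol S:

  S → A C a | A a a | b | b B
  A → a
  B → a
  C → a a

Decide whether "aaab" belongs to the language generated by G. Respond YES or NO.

CNF form of G:
  S -> A X2 | A X3 | T1 B | b
  A -> a
  B -> a
  C -> T0 T0
  T0 -> a
  T1 -> b
  X2 -> C T0
  X3 -> T0 T0

Fill CYK table bottom-up:
  T[0,0] 'a' = {A,B,T0}  orig:{A,B}
  T[1,1] 'a' = {A,B,T0}  orig:{A,B}
  T[2,2] 'a' = {A,B,T0}  orig:{A,B}
  T[3,3] 'b' = {S,T1}  orig:{S}
  T[0,1] 'aa' = {C,X3}  orig:{C}
  T[1,2] 'aa' = {C,X3}  orig:{C}
  T[2,3] 'ab' = ∅
  T[0,2] 'aaa' = {S,X2}  orig:{S}
  T[1,3] 'aab' = ∅
  T[0,3] 'aaab' = ∅

S ∉ T[0,3] ⇒ NO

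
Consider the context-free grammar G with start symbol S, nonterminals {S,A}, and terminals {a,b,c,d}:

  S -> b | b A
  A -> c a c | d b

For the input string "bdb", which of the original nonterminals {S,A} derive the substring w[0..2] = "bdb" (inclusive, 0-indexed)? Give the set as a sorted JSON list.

CNF form of G:
  S -> T3 A | b
  A -> T0 X4 | T2 T3
  T0 -> c
  T1 -> a
  T2 -> d
  T3 -> b
  X4 -> T1 T0

CYK table (by increasing span) (cells [i..j] with 0 ≤ i ≤ j ≤ 2 only):
  T[0,0] 'b' = {S,T3}  orig:{S}
  T[1,1] 'd' = {T2}  orig:{}
  T[2,2] 'b' = {S,T3}  orig:{S}
  T[0,1] 'bd' = ∅
  T[1,2] 'db' = {A}
  T[0,2] 'bdb' = {S}

Original NTs in T[0,2] deriving "bdb": ["S"]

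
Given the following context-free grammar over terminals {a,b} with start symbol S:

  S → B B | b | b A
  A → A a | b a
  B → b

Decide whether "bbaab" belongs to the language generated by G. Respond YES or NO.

Convert to CNF:
  S -> B B | T1 A | b
  A -> A T0 | T1 T0
  B -> b
  T0 -> a
  T1 -> b

CYK table (by increasing span):
  T[0,0] 'b' = {B,S,T1}  orig:{B,S}
  T[1,1] 'b' = {B,S,T1}  orig:{B,S}
  T[2,2] 'a' = {T0}  orig:{}
  T[3,3] 'a' = {T0}  orig:{}
  T[4,4] 'b' = {B,S,T1}  orig:{B,S}
  T[0,1] 'bb' = {S}
  T[1,2] 'ba' = {A}
  T[2,3] 'aa' = ∅
  T[3,4] 'ab' = ∅
  T[0,2] 'bba' = {S}
  T[1,3] 'baa' = {A}
  T[2,4] 'aab' = ∅
  T[0,3] 'bbaa' = {S}
  T[1,4] 'baab' = ∅
  T[0,4] 'bbaab' = ∅

S ∉ T[0,4] ⇒ NO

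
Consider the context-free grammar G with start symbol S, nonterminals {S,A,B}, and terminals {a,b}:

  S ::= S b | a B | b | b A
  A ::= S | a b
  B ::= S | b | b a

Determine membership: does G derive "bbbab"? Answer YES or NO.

Convert to CNF:
  S -> S T0 | T0 A | T1 B | b
  A -> S T0 | T0 A | T1 B | T1 T0 | b
  B -> S T0 | T0 A | T0 T1 | T1 B | b
  T0 -> b
  T1 -> a

Fill CYK table bottom-up:
  [0..0]={A,B,S,T0}  "b"  orig:{A,B,S}
  [1..1]={A,B,S,T0}  "b"  orig:{A,B,S}
  [2..2]={A,B,S,T0}  "b"  orig:{A,B,S}
  [3..3]={T1}  "a"  orig:{}
  [4..4]={A,B,S,T0}  "b"  orig:{A,B,S}
  [0..1]={A,B,S}  "bb"
  [1..2]={A,B,S}  "bb"
  [2..3]={B}  "ba"
  [3..4]={A,B,S}  "ab"
  [0..2]={A,B,S}  "bbb"
  [1..3]=∅  "bba"
  [2..4]={A,B,S}  "bab"
  [0..3]=∅  "bbba"
  [1..4]={A,B,S}  "bbab"
  [0..4]={A,B,S}  "bbbab"

S ∈ T[0,4] ⇒ YES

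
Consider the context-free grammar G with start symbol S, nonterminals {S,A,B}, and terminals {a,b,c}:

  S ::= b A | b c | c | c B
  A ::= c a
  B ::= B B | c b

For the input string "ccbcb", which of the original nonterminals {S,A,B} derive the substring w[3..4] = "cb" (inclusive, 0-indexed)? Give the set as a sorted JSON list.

CNF form of G:
  S -> T0 B | T2 A | T2 T0 | c
  A -> T0 T1
  B -> B B | T0 T2
  T0 -> c
  T1 -> a
  T2 -> b

Fill CYK table bottom-up, restricted to cells inside w[3..4]:
  T[3,3] 'c' = {S,T0}  orig:{S}
  T[4,4] 'b' = {T2}  orig:{}
  T[3,4] 'cb' = {B}

Original NTs in T[3,4] deriving "cb": ["B"]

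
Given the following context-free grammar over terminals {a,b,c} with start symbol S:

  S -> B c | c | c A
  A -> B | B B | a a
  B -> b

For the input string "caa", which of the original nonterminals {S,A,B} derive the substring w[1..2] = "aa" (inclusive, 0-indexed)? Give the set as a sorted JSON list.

CNF form of G:
  S -> B T1 | T1 A | c
  A -> B B | T0 T0 | b
  B -> b
  T0 -> a
  T1 -> c

Fill CYK table bottom-up — only the sub-triangle for w[1..2]:
  [1..1]={T0}  "a"  orig:{}
  [2..2]={T0}  "a"  orig:{}
  [1..2]={A}  "aa"

Original NTs in T[1,2] deriving "aa": ["A"]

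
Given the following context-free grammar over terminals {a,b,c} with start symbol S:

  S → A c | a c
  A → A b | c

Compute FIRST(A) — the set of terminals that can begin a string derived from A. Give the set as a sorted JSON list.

Compute FIRST by fixpoint:
round 1:
  A via A→c: +{c}
  S via S→A c: +{c}
  S via S→a c: +{a}
  FIRST[S]={a,c}  FIRST[A]={c}
round 2: done
  FIRST[S]={a,c}  FIRST[A]={c}

FIRST(A) = ["c"]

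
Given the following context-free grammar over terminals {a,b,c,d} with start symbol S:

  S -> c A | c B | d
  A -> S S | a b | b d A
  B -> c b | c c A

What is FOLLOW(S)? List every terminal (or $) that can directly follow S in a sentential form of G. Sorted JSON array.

FIRST iteration:
iter 1:
  A via A→a b: +{a}
  A via A→b d A: +{b}
  B via B→c b: +{c}
  S via S→c A: +{c}
  S via S→d: +{d}
  S: {c,d}  A: {a,b}  B: {c}
iter 2:
  A via A→S S: +{c,d}
  S: {c,d}  A: {a,b,c,d}  B: {c}
iter 3: — fixpoint
  S: {c,d}  A: {a,b,c,d}  B: {c}

FOLLOW sets:
FOLLOW(S) := {$}
round 1:
  A→S S: FOLLOW(S) ⊇ FIRST(S) = {c,d}; new: +{c,d}
  S→c A: FOLLOW(A) ⊇ FOLLOW(S) ⊇ {$,c,d}; new: +{$,c,d}
  S→c B: FOLLOW(B) ⊇ FOLLOW(S) ⊇ {$,c,d}; new: +{$,c,d}
  S: {$,c,d}  A: {$,c,d}  B: {$,c,d}
round 2: — fixpoint
  S: {$,c,d}  A: {$,c,d}  B: {$,c,d}

FOLLOW(S) = ["$", "c", "d"]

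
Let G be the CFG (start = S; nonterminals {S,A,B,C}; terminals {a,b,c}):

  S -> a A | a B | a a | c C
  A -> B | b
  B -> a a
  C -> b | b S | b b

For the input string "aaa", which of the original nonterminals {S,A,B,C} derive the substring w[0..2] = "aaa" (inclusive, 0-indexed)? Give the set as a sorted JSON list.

Convert to CNF:
  S -> T0 A | T0 B | T0 T0 | T2 C
  A -> T0 T0 | b
  B -> T0 T0
  C -> T1 S | T1 T1 | b
  T0 -> a
  T1 -> b
  T2 -> c

CYK fill (cells [i..j] with 0 ≤ i ≤ j ≤ 2 only):
  [0..0]={T0}  "a"  orig:{}
  [1..1]={T0}  "a"  orig:{}
  [2..2]={T0}  "a"  orig:{}
  [0..1]={A,B,S}  "aa"
  [1..2]={A,B,S}  "aa"
  [0..2]={S}  "aaa"

Original NTs in T[0,2] deriving "aaa": ["S"]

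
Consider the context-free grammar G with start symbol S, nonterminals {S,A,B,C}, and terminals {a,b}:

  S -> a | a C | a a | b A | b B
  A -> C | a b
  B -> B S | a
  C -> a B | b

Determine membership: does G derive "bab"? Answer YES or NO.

CNF form of G:
  S -> T0 C | T0 T0 | T1 A | T1 B | a
  A -> T0 B | T0 T1 | b
  B -> B S | a
  C -> T0 B | b
  T0 -> a
  T1 -> b

CYK table (by increasing span):
  T[0,0] 'b' = {A,C,T1}  orig:{A,C}
  T[1,1] 'a' = {B,S,T0}  orig:{B,S}
  T[2,2] 'b' = {A,C,T1}  orig:{A,C}
  T[0,1] 'ba' = {S}
  T[1,2] 'ab' = {A,S}
  T[0,2] 'bab' = {S}

S ∈ T[0,2] ⇒ YES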